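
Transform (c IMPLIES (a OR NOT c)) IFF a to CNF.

(c IMPLIES (a OR NOT c)) IFF a
≡ ((c IMPLIES (a OR NOT c)) IMPLIES a) AND (a IMPLIES (c IMPLIES (a OR NOT c)))   — eliminate IFF
≡ (NOT (c IMPLIES (a OR NOT c)) OR a) AND (a IMPLIES (c IMPLIES (a OR NOT c)))   — eliminate IMPLIES
≡ (NOT (NOT c OR a OR NOT c) OR a) AND (a IMPLIES (c IMPLIES (a OR NOT c)))   — eliminate IMPLIES
≡ (NOT (NOT c OR a OR NOT c) OR a) AND (NOT a OR (c IMPLIES (a OR NOT c)))   — eliminate IMPLIES
≡ (NOT (NOT c OR a OR NOT c) OR a) AND (NOT a OR NOT c OR a OR NOT c)   — eliminate IMPLIES
≡ ((NOT NOT c AND NOT a AND NOT NOT c) OR a) AND (NOT a OR NOT c OR a OR NOT c)   — De Morgan
≡ ((c AND NOT a AND NOT NOT c) OR a) AND (NOT a OR NOT c OR a OR NOT c)   — double negation
≡ ((c AND NOT a AND c) OR a) AND (NOT a OR NOT c OR a OR NOT c)   — double negation
≡ (c OR a) AND (NOT a OR a) AND (c OR a) AND (NOT a OR NOT c OR a OR NOT c)   — distribute OR over AND
≡ c OR a   — simplify

c OR a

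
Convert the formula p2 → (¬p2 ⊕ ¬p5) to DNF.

p2 → (¬p2 ⊕ ¬p5)
≡ ¬p2 ∨ (¬p2 ⊕ ¬p5)   [eliminate →]
≡ ¬p2 ∨ (¬p2 ∧ ¬¬p5) ∨ (¬¬p2 ∧ ¬p5)   [expand ⊕]
≡ ¬p2 ∨ (¬p2 ∧ p5) ∨ (¬¬p2 ∧ ¬p5)   [double negation]
≡ ¬p2 ∨ (¬p2 ∧ p5) ∨ (p2 ∧ ¬p5)   [double negation]
≡ ¬p2 ∨ (p2 ∧ ¬p5)   [simplify]

¬p2 ∨ (p2 ∧ ¬p5)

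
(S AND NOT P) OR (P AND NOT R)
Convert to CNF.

(S AND NOT P) OR (P AND NOT R)
⇔ (S OR P) AND (S OR NOT R) AND (NOT P OR P) AND (NOT P OR NOT R)   [distribute OR over AND]
⇔ (S OR P) AND (S OR NOT R) AND (NOT P OR NOT R)   [simplify]

(S OR P) AND (S OR NOT R) AND (NOT P OR NOT R)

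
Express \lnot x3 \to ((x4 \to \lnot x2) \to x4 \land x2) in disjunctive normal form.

\lnot x3 \to ((x4 \to \lnot x2) \to x4 \land x2)
≡ \lnot \lnot x3 \lor ((x4 \to \lnot x2) \to x4 \land x2)   [eliminate \to]
≡ \lnot \lnot x3 \lor \lnot (x4 \to \lnot x2) \lor x4 \land x2   [eliminate \to]
≡ \lnot \lnot x3 \lor \lnot (\lnot x4 \lor \lnot x2) \lor x4 \land x2   [eliminate \to]
≡ x3 \lor \lnot (\lnot x4 \lor \lnot x2) \lor x4 \land x2   [double negation]
≡ x3 \lor \lnot \lnot x4 \land \lnot \lnot x2 \lor x4 \land x2   [De Morgan]
≡ x3 \lor x4 \land \lnot \lnot x2 \lor x4 \land x2   [double negation]
≡ x3 \lor x4 \land x2 \lor x4 \land x2   [double negation]
≡ x3 \lor x4 \land x2   [simplify]

x3 \lor x4 \land x2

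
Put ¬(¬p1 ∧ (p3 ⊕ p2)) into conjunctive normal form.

¬(¬p1 ∧ (p3 ⊕ p2))
≡ ¬(¬p1 ∧ (p3 ∨ p2) ∧ ¬(p3 ∧ p2))   [expand ⊕]
≡ ¬¬p1 ∨ ¬(p3 ∨ p2) ∨ ¬¬(p3 ∧ p2)   [De Morgan]
≡ p1 ∨ ¬(p3 ∨ p2) ∨ ¬¬(p3 ∧ p2)   [double negation]
≡ p1 ∨ (¬p3 ∧ ¬p2) ∨ ¬¬(p3 ∧ p2)   [De Morgan]
≡ p1 ∨ (¬p3 ∧ ¬p2) ∨ (p3 ∧ p2)   [double negation]
≡ (p1 ∨ ¬p3 ∨ p3) ∧ (p1 ∨ ¬p3 ∨ p2) ∧ (p1 ∨ ¬p2 ∨ p3) ∧ (p1 ∨ ¬p2 ∨ p2)   [distribute ∨ over ∧]
≡ (p1 ∨ ¬p3 ∨ p2) ∧ (p1 ∨ ¬p2 ∨ p3)   [simplify]

(p1 ∨ ¬p3 ∨ p2) ∧ (p1 ∨ ¬p2 ∨ p3)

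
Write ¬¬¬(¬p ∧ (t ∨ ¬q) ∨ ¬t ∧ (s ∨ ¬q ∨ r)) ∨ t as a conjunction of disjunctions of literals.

(t ∨ ¬s) ∧ (t ∨ q) ∧ (t ∨ ¬r)

¬¬¬(¬p ∧ (t ∨ ¬q) ∨ ¬t ∧ (s ∨ ¬q ∨ r)) ∨ t
≡ ¬(¬p ∧ (t ∨ ¬q) ∨ ¬t ∧ (s ∨ ¬q ∨ r)) ∨ t
≡ ¬(¬p ∧ (t ∨ ¬q)) ∧ ¬(¬t ∧ (s ∨ ¬q ∨ r)) ∨ t
≡ (¬¬p ∨ ¬(t ∨ ¬q)) ∧ ¬(¬t ∧ (s ∨ ¬q ∨ r)) ∨ t
≡ (p ∨ ¬(t ∨ ¬q)) ∧ ¬(¬t ∧ (s ∨ ¬q ∨ r)) ∨ t
≡ (p ∨ ¬t ∧ ¬¬q) ∧ ¬(¬t ∧ (s ∨ ¬q ∨ r)) ∨ t
≡ (p ∨ ¬t ∧ q) ∧ ¬(¬t ∧ (s ∨ ¬q ∨ r)) ∨ t
≡ (p ∨ ¬t ∧ q) ∧ (¬¬t ∨ ¬(s ∨ ¬q ∨ r)) ∨ t
≡ (p ∨ ¬t ∧ q) ∧ (t ∨ ¬(s ∨ ¬q ∨ r)) ∨ t
≡ (p ∨ ¬t ∧ q) ∧ (t ∨ ¬s ∧ ¬¬q ∧ ¬r) ∨ t
≡ (p ∨ ¬t ∧ q) ∧ (t ∨ ¬s ∧ q ∧ ¬r) ∨ t
≡ (p ∨ ¬t ∨ t) ∧ (p ∨ q ∨ t) ∧ (t ∨ ¬s ∨ t) ∧ (t ∨ q ∨ t) ∧ (t ∨ ¬r ∨ t)
≡ (t ∨ ¬s) ∧ (t ∨ q) ∧ (t ∨ ¬r)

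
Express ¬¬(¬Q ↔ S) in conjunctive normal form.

¬¬(¬Q ↔ S)
≡ ¬¬((¬Q → S) ∧ (S → ¬Q))   [eliminate ↔]
≡ ¬¬((¬¬Q ∨ S) ∧ (S → ¬Q))   [eliminate →]
≡ ¬¬((¬¬Q ∨ S) ∧ (¬S ∨ ¬Q))   [eliminate →]
≡ (¬¬Q ∨ S) ∧ (¬S ∨ ¬Q)   [double negation]
≡ (Q ∨ S) ∧ (¬S ∨ ¬Q)   [double negation]

(Q ∨ S) ∧ (¬S ∨ ¬Q)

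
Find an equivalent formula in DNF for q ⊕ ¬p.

(q ∧ p) ∨ (¬q ∧ ¬p)

q ⊕ ¬p
≡ (q ∧ ¬¬p) ∨ (¬q ∧ ¬p)   [expand ⊕]
≡ (q ∧ p) ∨ (¬q ∧ ¬p)   [double negation]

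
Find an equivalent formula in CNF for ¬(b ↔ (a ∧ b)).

b ∧ (¬a ∨ ¬b)

¬(b ↔ (a ∧ b))
⇔ ¬((b → (a ∧ b)) ∧ ((a ∧ b) → b))
⇔ ¬((¬b ∨ (a ∧ b)) ∧ ((a ∧ b) → b))
⇔ ¬((¬b ∨ (a ∧ b)) ∧ (¬(a ∧ b) ∨ b))
⇔ ¬(¬b ∨ (a ∧ b)) ∨ ¬(¬(a ∧ b) ∨ b)
⇔ (¬¬b ∧ ¬(a ∧ b)) ∨ ¬(¬(a ∧ b) ∨ b)
⇔ (b ∧ ¬(a ∧ b)) ∨ ¬(¬(a ∧ b) ∨ b)
⇔ (b ∧ (¬a ∨ ¬b)) ∨ ¬(¬(a ∧ b) ∨ b)
⇔ (b ∧ (¬a ∨ ¬b)) ∨ (¬¬(a ∧ b) ∧ ¬b)
⇔ (b ∧ (¬a ∨ ¬b)) ∨ (a ∧ b ∧ ¬b)
⇔ (b ∨ a) ∧ (b ∨ b) ∧ (b ∨ ¬b) ∧ (¬a ∨ ¬b ∨ a) ∧ (¬a ∨ ¬b ∨ b) ∧ (¬a ∨ ¬b ∨ ¬b)
⇔ b ∧ (¬a ∨ ¬b)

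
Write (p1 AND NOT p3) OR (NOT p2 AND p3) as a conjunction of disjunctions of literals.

(p1 AND NOT p3) OR (NOT p2 AND p3)
= (p1 OR NOT p2) AND (p1 OR p3) AND (NOT p3 OR NOT p2) AND (NOT p3 OR p3)
= (p1 OR NOT p2) AND (p1 OR p3) AND (NOT p3 OR NOT p2)

(p1 OR NOT p2) AND (p1 OR p3) AND (NOT p3 OR NOT p2)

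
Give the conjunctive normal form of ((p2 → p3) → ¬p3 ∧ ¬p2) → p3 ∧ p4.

(¬p2 ∨ p3) ∧ (p3 ∨ p2)

((p2 → p3) → ¬p3 ∧ ¬p2) → p3 ∧ p4
= ¬((p2 → p3) → ¬p3 ∧ ¬p2) ∨ p3 ∧ p4   — eliminate →
= ¬(¬(p2 → p3) ∨ ¬p3 ∧ ¬p2) ∨ p3 ∧ p4   — eliminate →
= ¬(¬(¬p2 ∨ p3) ∨ ¬p3 ∧ ¬p2) ∨ p3 ∧ p4   — eliminate →
= ¬¬(¬p2 ∨ p3) ∧ ¬(¬p3 ∧ ¬p2) ∨ p3 ∧ p4   — De Morgan
= (¬p2 ∨ p3) ∧ ¬(¬p3 ∧ ¬p2) ∨ p3 ∧ p4   — double negation
= (¬p2 ∨ p3) ∧ (¬¬p3 ∨ ¬¬p2) ∨ p3 ∧ p4   — De Morgan
= (¬p2 ∨ p3) ∧ (p3 ∨ ¬¬p2) ∨ p3 ∧ p4   — double negation
= (¬p2 ∨ p3) ∧ (p3 ∨ p2) ∨ p3 ∧ p4   — double negation
= (¬p2 ∨ p3 ∨ p3) ∧ (¬p2 ∨ p3 ∨ p4) ∧ (p3 ∨ p2 ∨ p3) ∧ (p3 ∨ p2 ∨ p4)   — distribute ∨ over ∧
= (¬p2 ∨ p3) ∧ (p3 ∨ p2)   — simplify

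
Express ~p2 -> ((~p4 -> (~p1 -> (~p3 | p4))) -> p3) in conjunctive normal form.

~p2 -> ((~p4 -> (~p1 -> (~p3 | p4))) -> p3)
= ~~p2 | ((~p4 -> (~p1 -> (~p3 | p4))) -> p3)   (eliminate ->)
= ~~p2 | ~(~p4 -> (~p1 -> (~p3 | p4))) | p3   (eliminate ->)
= ~~p2 | ~(~~p4 | (~p1 -> (~p3 | p4))) | p3   (eliminate ->)
= ~~p2 | ~(~~p4 | ~~p1 | ~p3 | p4) | p3   (eliminate ->)
= p2 | ~(~~p4 | ~~p1 | ~p3 | p4) | p3   (double negation)
= p2 | (~~~p4 & ~~~p1 & ~~p3 & ~p4) | p3   (De Morgan)
= p2 | (~p4 & ~~~p1 & ~~p3 & ~p4) | p3   (double negation)
= p2 | (~p4 & ~p1 & ~~p3 & ~p4) | p3   (double negation)
= p2 | (~p4 & ~p1 & p3 & ~p4) | p3   (double negation)
= (p2 | ~p4 | p3) & (p2 | ~p1 | p3) & (p2 | p3 | p3) & (p2 | ~p4 | p3)   (distribute | over &)
= p2 | p3   (simplify)

p2 | p3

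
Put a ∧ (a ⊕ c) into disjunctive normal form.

a ∧ (a ⊕ c)
⇔ a ∧ ((a ∧ ¬c) ∨ (¬a ∧ c))   — expand ⊕
⇔ (a ∧ a ∧ ¬c) ∨ (a ∧ ¬a ∧ c)   — distribute ∧ over ∨
⇔ a ∧ ¬c   — simplify

a ∧ ¬c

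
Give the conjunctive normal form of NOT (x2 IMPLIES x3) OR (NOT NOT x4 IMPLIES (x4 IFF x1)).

(x2 OR NOT x4 OR x1) AND (NOT x3 OR NOT x4 OR x1)

NOT (x2 IMPLIES x3) OR (NOT NOT x4 IMPLIES (x4 IFF x1))
≡ NOT (NOT x2 OR x3) OR (NOT NOT x4 IMPLIES (x4 IFF x1))   — eliminate IMPLIES
≡ NOT (NOT x2 OR x3) OR NOT NOT NOT x4 OR (x4 IFF x1)   — eliminate IMPLIES
≡ NOT (NOT x2 OR x3) OR NOT NOT NOT x4 OR ((x4 IMPLIES x1) AND (x1 IMPLIES x4))   — eliminate IFF
≡ NOT (NOT x2 OR x3) OR NOT NOT NOT x4 OR ((NOT x4 OR x1) AND (x1 IMPLIES x4))   — eliminate IMPLIES
≡ NOT (NOT x2 OR x3) OR NOT NOT NOT x4 OR ((NOT x4 OR x1) AND (NOT x1 OR x4))   — eliminate IMPLIES
≡ (NOT NOT x2 AND NOT x3) OR NOT NOT NOT x4 OR ((NOT x4 OR x1) AND (NOT x1 OR x4))   — De Morgan
≡ (x2 AND NOT x3) OR NOT NOT NOT x4 OR ((NOT x4 OR x1) AND (NOT x1 OR x4))   — double negation
≡ (x2 AND NOT x3) OR NOT x4 OR ((NOT x4 OR x1) AND (NOT x1 OR x4))   — double negation
≡ (x2 OR NOT x4 OR NOT x4 OR x1) AND (x2 OR NOT x4 OR NOT x1 OR x4) AND (NOT x3 OR NOT x4 OR NOT x4 OR x1) AND (NOT x3 OR NOT x4 OR NOT x1 OR x4)   — distribute OR over AND
≡ (x2 OR NOT x4 OR x1) AND (NOT x3 OR NOT x4 OR x1)   — simplify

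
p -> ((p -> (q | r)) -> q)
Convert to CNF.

~p | ~r | q

p -> ((p -> (q | r)) -> q)
⇔ ~p | ((p -> (q | r)) -> q)
⇔ ~p | ~(p -> (q | r)) | q
⇔ ~p | ~(~p | q | r) | q
⇔ ~p | (~~p & ~q & ~r) | q
⇔ ~p | (p & ~q & ~r) | q
⇔ (~p | p | q) & (~p | ~q | q) & (~p | ~r | q)
⇔ ~p | ~r | q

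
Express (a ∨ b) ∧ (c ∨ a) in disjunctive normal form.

a ∨ (b ∧ c)

(a ∨ b) ∧ (c ∨ a)
⇔ (a ∧ c) ∨ (a ∧ a) ∨ (b ∧ c) ∨ (b ∧ a)   [distribute ∧ over ∨]
⇔ a ∨ (b ∧ c)   [simplify]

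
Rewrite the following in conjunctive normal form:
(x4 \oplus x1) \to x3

(\lnot x4 \lor x1 \lor x3) \land (\lnot x1 \lor x4 \lor x3)

(x4 \oplus x1) \to x3
= \lnot (x4 \oplus x1) \lor x3   — eliminate \to
= \lnot ((x4 \lor x1) \land \lnot (x4 \land x1)) \lor x3   — expand \oplus
= \lnot (x4 \lor x1) \lor \lnot \lnot (x4 \land x1) \lor x3   — De Morgan
= (\lnot x4 \land \lnot x1) \lor \lnot \lnot (x4 \land x1) \lor x3   — De Morgan
= (\lnot x4 \land \lnot x1) \lor (x4 \land x1) \lor x3   — double negation
= (\lnot x4 \lor x4 \lor x3) \land (\lnot x4 \lor x1 \lor x3) \land (\lnot x1 \lor x4 \lor x3) \land (\lnot x1 \lor x1 \lor x3)   — distribute \lor over \land
= (\lnot x4 \lor x1 \lor x3) \land (\lnot x1 \lor x4 \lor x3)   — simplify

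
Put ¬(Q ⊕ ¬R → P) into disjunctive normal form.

¬(Q ⊕ ¬R → P)
⇔ ¬(¬(Q ⊕ ¬R) ∨ P)   [eliminate →]
⇔ ¬(¬(Q ∧ ¬¬R ∨ ¬Q ∧ ¬R) ∨ P)   [expand ⊕]
⇔ ¬¬(Q ∧ ¬¬R ∨ ¬Q ∧ ¬R) ∧ ¬P   [De Morgan]
⇔ (Q ∧ ¬¬R ∨ ¬Q ∧ ¬R) ∧ ¬P   [double negation]
⇔ (Q ∧ R ∨ ¬Q ∧ ¬R) ∧ ¬P   [double negation]
⇔ Q ∧ R ∧ ¬P ∨ ¬Q ∧ ¬R ∧ ¬P   [distribute ∧ over ∨]

Q ∧ R ∧ ¬P ∨ ¬Q ∧ ¬R ∧ ¬P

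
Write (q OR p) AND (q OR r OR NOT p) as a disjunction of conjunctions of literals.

(q OR p) AND (q OR r OR NOT p)
≡ (q AND q) OR (q AND r) OR (q AND NOT p) OR (p AND q) OR (p AND r) OR (p AND NOT p)   (distribute AND over OR)
≡ q OR (p AND r)   (simplify)

q OR (p AND r)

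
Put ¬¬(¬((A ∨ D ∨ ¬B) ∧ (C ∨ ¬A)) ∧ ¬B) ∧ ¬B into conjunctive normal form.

(¬A ∨ ¬C) ∧ (¬D ∨ ¬C) ∧ (¬D ∨ A) ∧ (B ∨ ¬C) ∧ (B ∨ A) ∧ ¬B

¬¬(¬((A ∨ D ∨ ¬B) ∧ (C ∨ ¬A)) ∧ ¬B) ∧ ¬B
≡ ¬((A ∨ D ∨ ¬B) ∧ (C ∨ ¬A)) ∧ ¬B ∧ ¬B   [double negation]
≡ (¬(A ∨ D ∨ ¬B) ∨ ¬(C ∨ ¬A)) ∧ ¬B ∧ ¬B   [De Morgan]
≡ ((¬A ∧ ¬D ∧ ¬¬B) ∨ ¬(C ∨ ¬A)) ∧ ¬B ∧ ¬B   [De Morgan]
≡ ((¬A ∧ ¬D ∧ B) ∨ ¬(C ∨ ¬A)) ∧ ¬B ∧ ¬B   [double negation]
≡ ((¬A ∧ ¬D ∧ B) ∨ (¬C ∧ ¬¬A)) ∧ ¬B ∧ ¬B   [De Morgan]
≡ ((¬A ∧ ¬D ∧ B) ∨ (¬C ∧ A)) ∧ ¬B ∧ ¬B   [double negation]
≡ (¬A ∨ ¬C) ∧ (¬A ∨ A) ∧ (¬D ∨ ¬C) ∧ (¬D ∨ A) ∧ (B ∨ ¬C) ∧ (B ∨ A) ∧ ¬B ∧ ¬B   [distribute ∨ over ∧]
≡ (¬A ∨ ¬C) ∧ (¬D ∨ ¬C) ∧ (¬D ∨ A) ∧ (B ∨ ¬C) ∧ (B ∨ A) ∧ ¬B   [simplify]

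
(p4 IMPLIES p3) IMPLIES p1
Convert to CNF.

(p4 OR p1) AND (NOT p3 OR p1)

(p4 IMPLIES p3) IMPLIES p1
⇔ NOT (p4 IMPLIES p3) OR p1
⇔ NOT (NOT p4 OR p3) OR p1
⇔ (NOT NOT p4 AND NOT p3) OR p1
⇔ (p4 AND NOT p3) OR p1
⇔ (p4 OR p1) AND (NOT p3 OR p1)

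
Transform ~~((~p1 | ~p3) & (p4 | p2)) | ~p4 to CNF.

~~((~p1 | ~p3) & (p4 | p2)) | ~p4
= ((~p1 | ~p3) & (p4 | p2)) | ~p4
= (~p1 | ~p3 | ~p4) & (p4 | p2 | ~p4)
= ~p1 | ~p3 | ~p4

~p1 | ~p3 | ~p4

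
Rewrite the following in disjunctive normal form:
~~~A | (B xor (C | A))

~~~A | (B xor (C | A))
≡ ~~~A | (B & ~(C | A)) | (~B & (C | A))   — expand xor
≡ ~A | (B & ~(C | A)) | (~B & (C | A))   — double negation
≡ ~A | (B & ~C & ~A) | (~B & (C | A))   — De Morgan
≡ ~A | (B & ~C & ~A) | (~B & C) | (~B & A)   — distribute & over |
≡ ~A | (~B & C) | (~B & A)   — simplify

~A | (~B & C) | (~B & A)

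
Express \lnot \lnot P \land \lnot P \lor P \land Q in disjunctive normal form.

\lnot \lnot P \land \lnot P \lor P \land Q
≡ P \land \lnot P \lor P \land Q   [double negation]
≡ P \land Q   [simplify]

P \land Q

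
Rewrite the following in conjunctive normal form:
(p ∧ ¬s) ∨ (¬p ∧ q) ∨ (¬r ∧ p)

(p ∨ q) ∧ (¬s ∨ ¬p ∨ ¬r) ∧ (¬s ∨ q ∨ ¬r)

(p ∧ ¬s) ∨ (¬p ∧ q) ∨ (¬r ∧ p)
= (p ∨ ¬p ∨ ¬r) ∧ (p ∨ ¬p ∨ p) ∧ (p ∨ q ∨ ¬r) ∧ (p ∨ q ∨ p) ∧ (¬s ∨ ¬p ∨ ¬r) ∧ (¬s ∨ ¬p ∨ p) ∧ (¬s ∨ q ∨ ¬r) ∧ (¬s ∨ q ∨ p)   (distribute ∨ over ∧)
= (p ∨ q) ∧ (¬s ∨ ¬p ∨ ¬r) ∧ (¬s ∨ q ∨ ¬r)   (simplify)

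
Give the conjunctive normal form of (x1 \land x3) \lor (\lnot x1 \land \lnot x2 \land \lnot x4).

(x1 \lor \lnot x2) \land (x1 \lor \lnot x4) \land (x3 \lor \lnot x1) \land (x3 \lor \lnot x2) \land (x3 \lor \lnot x4)

(x1 \land x3) \lor (\lnot x1 \land \lnot x2 \land \lnot x4)
≡ (x1 \lor \lnot x1) \land (x1 \lor \lnot x2) \land (x1 \lor \lnot x4) \land (x3 \lor \lnot x1) \land (x3 \lor \lnot x2) \land (x3 \lor \lnot x4)   (distribute \lor over \land)
≡ (x1 \lor \lnot x2) \land (x1 \lor \lnot x4) \land (x3 \lor \lnot x1) \land (x3 \lor \lnot x2) \land (x3 \lor \lnot x4)   (simplify)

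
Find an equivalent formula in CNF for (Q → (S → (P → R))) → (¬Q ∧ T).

(Q ∨ T) ∧ (S ∨ ¬Q) ∧ (S ∨ T) ∧ (P ∨ ¬Q) ∧ (P ∨ T) ∧ (¬R ∨ ¬Q) ∧ (¬R ∨ T)

(Q → (S → (P → R))) → (¬Q ∧ T)
= ¬(Q → (S → (P → R))) ∨ (¬Q ∧ T)   — eliminate →
= ¬(¬Q ∨ (S → (P → R))) ∨ (¬Q ∧ T)   — eliminate →
= ¬(¬Q ∨ ¬S ∨ (P → R)) ∨ (¬Q ∧ T)   — eliminate →
= ¬(¬Q ∨ ¬S ∨ ¬P ∨ R) ∨ (¬Q ∧ T)   — eliminate →
= (¬¬Q ∧ ¬¬S ∧ ¬¬P ∧ ¬R) ∨ (¬Q ∧ T)   — De Morgan
= (Q ∧ ¬¬S ∧ ¬¬P ∧ ¬R) ∨ (¬Q ∧ T)   — double negation
= (Q ∧ S ∧ ¬¬P ∧ ¬R) ∨ (¬Q ∧ T)   — double negation
= (Q ∧ S ∧ P ∧ ¬R) ∨ (¬Q ∧ T)   — double negation
= (Q ∨ ¬Q) ∧ (Q ∨ T) ∧ (S ∨ ¬Q) ∧ (S ∨ T) ∧ (P ∨ ¬Q) ∧ (P ∨ T) ∧ (¬R ∨ ¬Q) ∧ (¬R ∨ T)   — distribute ∨ over ∧
= (Q ∨ T) ∧ (S ∨ ¬Q) ∧ (S ∨ T) ∧ (P ∨ ¬Q) ∧ (P ∨ T) ∧ (¬R ∨ ¬Q) ∧ (¬R ∨ T)   — simplify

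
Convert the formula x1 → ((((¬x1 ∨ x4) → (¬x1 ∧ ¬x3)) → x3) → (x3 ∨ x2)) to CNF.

¬x1 ∨ ¬x4 ∨ x3 ∨ x2

x1 → ((((¬x1 ∨ x4) → (¬x1 ∧ ¬x3)) → x3) → (x3 ∨ x2))
≡ ¬x1 ∨ ((((¬x1 ∨ x4) → (¬x1 ∧ ¬x3)) → x3) → (x3 ∨ x2))   [eliminate →]
≡ ¬x1 ∨ ¬(((¬x1 ∨ x4) → (¬x1 ∧ ¬x3)) → x3) ∨ x3 ∨ x2   [eliminate →]
≡ ¬x1 ∨ ¬(¬((¬x1 ∨ x4) → (¬x1 ∧ ¬x3)) ∨ x3) ∨ x3 ∨ x2   [eliminate →]
≡ ¬x1 ∨ ¬(¬(¬(¬x1 ∨ x4) ∨ (¬x1 ∧ ¬x3)) ∨ x3) ∨ x3 ∨ x2   [eliminate →]
≡ ¬x1 ∨ (¬¬(¬(¬x1 ∨ x4) ∨ (¬x1 ∧ ¬x3)) ∧ ¬x3) ∨ x3 ∨ x2   [De Morgan]
≡ ¬x1 ∨ ((¬(¬x1 ∨ x4) ∨ (¬x1 ∧ ¬x3)) ∧ ¬x3) ∨ x3 ∨ x2   [double negation]
≡ ¬x1 ∨ (((¬¬x1 ∧ ¬x4) ∨ (¬x1 ∧ ¬x3)) ∧ ¬x3) ∨ x3 ∨ x2   [De Morgan]
≡ ¬x1 ∨ (((x1 ∧ ¬x4) ∨ (¬x1 ∧ ¬x3)) ∧ ¬x3) ∨ x3 ∨ x2   [double negation]
≡ (¬x1 ∨ x1 ∨ ¬x1 ∨ x3 ∨ x2) ∧ (¬x1 ∨ x1 ∨ ¬x3 ∨ x3 ∨ x2) ∧ (¬x1 ∨ ¬x4 ∨ ¬x1 ∨ x3 ∨ x2) ∧ (¬x1 ∨ ¬x4 ∨ ¬x3 ∨ x3 ∨ x2) ∧ (¬x1 ∨ ¬x3 ∨ x3 ∨ x2)   [distribute ∨ over ∧]
≡ ¬x1 ∨ ¬x4 ∨ x3 ∨ x2   [simplify]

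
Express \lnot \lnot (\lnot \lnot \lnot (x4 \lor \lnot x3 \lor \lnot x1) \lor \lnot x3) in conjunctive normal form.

(\lnot x4 \lor \lnot x3) \land (x1 \lor \lnot x3)

\lnot \lnot (\lnot \lnot \lnot (x4 \lor \lnot x3 \lor \lnot x1) \lor \lnot x3)
= \lnot \lnot \lnot (x4 \lor \lnot x3 \lor \lnot x1) \lor \lnot x3   [double negation]
= \lnot (x4 \lor \lnot x3 \lor \lnot x1) \lor \lnot x3   [double negation]
= \lnot x4 \land \lnot \lnot x3 \land \lnot \lnot x1 \lor \lnot x3   [De Morgan]
= \lnot x4 \land x3 \land \lnot \lnot x1 \lor \lnot x3   [double negation]
= \lnot x4 \land x3 \land x1 \lor \lnot x3   [double negation]
= (\lnot x4 \lor \lnot x3) \land (x3 \lor \lnot x3) \land (x1 \lor \lnot x3)   [distribute \lor over \land]
= (\lnot x4 \lor \lnot x3) \land (x1 \lor \lnot x3)   [simplify]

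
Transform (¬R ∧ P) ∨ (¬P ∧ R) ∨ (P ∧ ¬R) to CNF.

(¬R ∨ ¬P) ∧ (P ∨ R)

(¬R ∧ P) ∨ (¬P ∧ R) ∨ (P ∧ ¬R)
≡ (¬R ∨ ¬P ∨ P) ∧ (¬R ∨ ¬P ∨ ¬R) ∧ (¬R ∨ R ∨ P) ∧ (¬R ∨ R ∨ ¬R) ∧ (P ∨ ¬P ∨ P) ∧ (P ∨ ¬P ∨ ¬R) ∧ (P ∨ R ∨ P) ∧ (P ∨ R ∨ ¬R)   [distribute ∨ over ∧]
≡ (¬R ∨ ¬P) ∧ (P ∨ R)   [simplify]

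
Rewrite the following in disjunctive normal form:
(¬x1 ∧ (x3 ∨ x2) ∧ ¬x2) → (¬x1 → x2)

(¬x1 ∧ (x3 ∨ x2) ∧ ¬x2) → (¬x1 → x2)
= ¬(¬x1 ∧ (x3 ∨ x2) ∧ ¬x2) ∨ (¬x1 → x2)   — eliminate →
= ¬(¬x1 ∧ (x3 ∨ x2) ∧ ¬x2) ∨ ¬¬x1 ∨ x2   — eliminate →
= ¬¬x1 ∨ ¬(x3 ∨ x2) ∨ ¬¬x2 ∨ ¬¬x1 ∨ x2   — De Morgan
= x1 ∨ ¬(x3 ∨ x2) ∨ ¬¬x2 ∨ ¬¬x1 ∨ x2   — double negation
= x1 ∨ (¬x3 ∧ ¬x2) ∨ ¬¬x2 ∨ ¬¬x1 ∨ x2   — De Morgan
= x1 ∨ (¬x3 ∧ ¬x2) ∨ x2 ∨ ¬¬x1 ∨ x2   — double negation
= x1 ∨ (¬x3 ∧ ¬x2) ∨ x2 ∨ x1 ∨ x2   — double negation
= x1 ∨ (¬x3 ∧ ¬x2) ∨ x2   — simplify

x1 ∨ (¬x3 ∧ ¬x2) ∨ x2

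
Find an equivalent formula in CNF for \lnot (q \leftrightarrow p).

(q \lor p) \land (\lnot p \lor \lnot q)

\lnot (q \leftrightarrow p)
≡ \lnot ((q \to p) \land (p \to q))   [eliminate \leftrightarrow]
≡ \lnot ((\lnot q \lor p) \land (p \to q))   [eliminate \to]
≡ \lnot ((\lnot q \lor p) \land (\lnot p \lor q))   [eliminate \to]
≡ \lnot (\lnot q \lor p) \lor \lnot (\lnot p \lor q)   [De Morgan]
≡ (\lnot \lnot q \land \lnot p) \lor \lnot (\lnot p \lor q)   [De Morgan]
≡ (q \land \lnot p) \lor \lnot (\lnot p \lor q)   [double negation]
≡ (q \land \lnot p) \lor (\lnot \lnot p \land \lnot q)   [De Morgan]
≡ (q \land \lnot p) \lor (p \land \lnot q)   [double negation]
≡ (q \lor p) \land (q \lor \lnot q) \land (\lnot p \lor p) \land (\lnot p \lor \lnot q)   [distribute \lor over \land]
≡ (q \lor p) \land (\lnot p \lor \lnot q)   [simplify]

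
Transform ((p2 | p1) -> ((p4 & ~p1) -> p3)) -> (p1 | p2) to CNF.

((p2 | p1) -> ((p4 & ~p1) -> p3)) -> (p1 | p2)
= ~((p2 | p1) -> ((p4 & ~p1) -> p3)) | p1 | p2   [eliminate ->]
= ~(~(p2 | p1) | ((p4 & ~p1) -> p3)) | p1 | p2   [eliminate ->]
= ~(~(p2 | p1) | ~(p4 & ~p1) | p3) | p1 | p2   [eliminate ->]
= (~~(p2 | p1) & ~~(p4 & ~p1) & ~p3) | p1 | p2   [De Morgan]
= ((p2 | p1) & ~~(p4 & ~p1) & ~p3) | p1 | p2   [double negation]
= ((p2 | p1) & p4 & ~p1 & ~p3) | p1 | p2   [double negation]
= (p2 | p1 | p1 | p2) & (p4 | p1 | p2) & (~p1 | p1 | p2) & (~p3 | p1 | p2)   [distribute | over &]
= p2 | p1   [simplify]

p2 | p1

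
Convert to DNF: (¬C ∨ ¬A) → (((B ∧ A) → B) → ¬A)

(¬C ∨ ¬A) → (((B ∧ A) → B) → ¬A)
≡ ¬(¬C ∨ ¬A) ∨ (((B ∧ A) → B) → ¬A)
≡ ¬(¬C ∨ ¬A) ∨ ¬((B ∧ A) → B) ∨ ¬A
≡ ¬(¬C ∨ ¬A) ∨ ¬(¬(B ∧ A) ∨ B) ∨ ¬A
≡ (¬¬C ∧ ¬¬A) ∨ ¬(¬(B ∧ A) ∨ B) ∨ ¬A
≡ (C ∧ ¬¬A) ∨ ¬(¬(B ∧ A) ∨ B) ∨ ¬A
≡ (C ∧ A) ∨ ¬(¬(B ∧ A) ∨ B) ∨ ¬A
≡ (C ∧ A) ∨ (¬¬(B ∧ A) ∧ ¬B) ∨ ¬A
≡ (C ∧ A) ∨ (B ∧ A ∧ ¬B) ∨ ¬A
≡ (C ∧ A) ∨ ¬A

(C ∧ A) ∨ ¬A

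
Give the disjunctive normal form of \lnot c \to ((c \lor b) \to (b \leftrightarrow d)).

c \lor (\lnot c \land \lnot b) \lor (\lnot b \land \lnot d) \lor (d \land b)

\lnot c \to ((c \lor b) \to (b \leftrightarrow d))
≡ \lnot \lnot c \lor ((c \lor b) \to (b \leftrightarrow d))   — eliminate \to
≡ \lnot \lnot c \lor \lnot (c \lor b) \lor (b \leftrightarrow d)   — eliminate \to
≡ \lnot \lnot c \lor \lnot (c \lor b) \lor ((b \to d) \land (d \to b))   — eliminate \leftrightarrow
≡ \lnot \lnot c \lor \lnot (c \lor b) \lor ((\lnot b \lor d) \land (d \to b))   — eliminate \to
≡ \lnot \lnot c \lor \lnot (c \lor b) \lor ((\lnot b \lor d) \land (\lnot d \lor b))   — eliminate \to
≡ c \lor \lnot (c \lor b) \lor ((\lnot b \lor d) \land (\lnot d \lor b))   — double negation
≡ c \lor (\lnot c \land \lnot b) \lor ((\lnot b \lor d) \land (\lnot d \lor b))   — De Morgan
≡ c \lor (\lnot c \land \lnot b) \lor (\lnot b \land \lnot d) \lor (\lnot b \land b) \lor (d \land \lnot d) \lor (d \land b)   — distribute \land over \lor
≡ c \lor (\lnot c \land \lnot b) \lor (\lnot b \land \lnot d) \lor (d \land b)   — simplify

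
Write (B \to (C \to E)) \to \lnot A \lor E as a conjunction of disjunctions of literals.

(B \lor \lnot A \lor E) \land (C \lor \lnot A \lor E)

(B \to (C \to E)) \to \lnot A \lor E
≡ \lnot (B \to (C \to E)) \lor \lnot A \lor E   [eliminate \to]
≡ \lnot (\lnot B \lor (C \to E)) \lor \lnot A \lor E   [eliminate \to]
≡ \lnot (\lnot B \lor \lnot C \lor E) \lor \lnot A \lor E   [eliminate \to]
≡ \lnot \lnot B \land \lnot \lnot C \land \lnot E \lor \lnot A \lor E   [De Morgan]
≡ B \land \lnot \lnot C \land \lnot E \lor \lnot A \lor E   [double negation]
≡ B \land C \land \lnot E \lor \lnot A \lor E   [double negation]
≡ (B \lor \lnot A \lor E) \land (C \lor \lnot A \lor E) \land (\lnot E \lor \lnot A \lor E)   [distribute \lor over \land]
≡ (B \lor \lnot A \lor E) \land (C \lor \lnot A \lor E)   [simplify]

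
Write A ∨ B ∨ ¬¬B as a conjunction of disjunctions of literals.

A ∨ B ∨ ¬¬B
= A ∨ B ∨ B   [double negation]
= A ∨ B   [simplify]

A ∨ B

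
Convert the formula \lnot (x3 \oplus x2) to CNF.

(\lnot x3 \lor x2) \land (\lnot x2 \lor x3)

\lnot (x3 \oplus x2)
= \lnot ((x3 \lor x2) \land \lnot (x3 \land x2))
= \lnot (x3 \lor x2) \lor \lnot \lnot (x3 \land x2)
= (\lnot x3 \land \lnot x2) \lor \lnot \lnot (x3 \land x2)
= (\lnot x3 \land \lnot x2) \lor (x3 \land x2)
= (\lnot x3 \lor x3) \land (\lnot x3 \lor x2) \land (\lnot x2 \lor x3) \land (\lnot x2 \lor x2)
= (\lnot x3 \lor x2) \land (\lnot x2 \lor x3)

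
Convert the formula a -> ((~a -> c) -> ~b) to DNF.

a -> ((~a -> c) -> ~b)
≡ ~a | ((~a -> c) -> ~b)   [eliminate ->]
≡ ~a | ~(~a -> c) | ~b   [eliminate ->]
≡ ~a | ~(~~a | c) | ~b   [eliminate ->]
≡ ~a | (~~~a & ~c) | ~b   [De Morgan]
≡ ~a | (~a & ~c) | ~b   [double negation]
≡ ~a | ~b   [simplify]

~a | ~b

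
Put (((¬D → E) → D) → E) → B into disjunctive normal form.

¬D ∧ ¬E ∨ D ∧ ¬E ∨ B

(((¬D → E) → D) → E) → B
= ¬(((¬D → E) → D) → E) ∨ B   [eliminate →]
= ¬(¬((¬D → E) → D) ∨ E) ∨ B   [eliminate →]
= ¬(¬(¬(¬D → E) ∨ D) ∨ E) ∨ B   [eliminate →]
= ¬(¬(¬(¬¬D ∨ E) ∨ D) ∨ E) ∨ B   [eliminate →]
= ¬¬(¬(¬¬D ∨ E) ∨ D) ∧ ¬E ∨ B   [De Morgan]
= (¬(¬¬D ∨ E) ∨ D) ∧ ¬E ∨ B   [double negation]
= (¬¬¬D ∧ ¬E ∨ D) ∧ ¬E ∨ B   [De Morgan]
= (¬D ∧ ¬E ∨ D) ∧ ¬E ∨ B   [double negation]
= ¬D ∧ ¬E ∧ ¬E ∨ D ∧ ¬E ∨ B   [distribute ∧ over ∨]
= ¬D ∧ ¬E ∨ D ∧ ¬E ∨ B   [simplify]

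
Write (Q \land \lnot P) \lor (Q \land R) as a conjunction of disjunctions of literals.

(Q \land \lnot P) \lor (Q \land R)
= (Q \lor Q) \land (Q \lor R) \land (\lnot P \lor Q) \land (\lnot P \lor R)   [distribute \lor over \land]
= Q \land (\lnot P \lor R)   [simplify]

Q \land (\lnot P \lor R)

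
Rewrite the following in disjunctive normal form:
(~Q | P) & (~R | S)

(~Q & ~R) | (~Q & S) | (P & ~R) | (P & S)

(~Q | P) & (~R | S)
≡ (~Q & ~R) | (~Q & S) | (P & ~R) | (P & S)   [distribute & over |]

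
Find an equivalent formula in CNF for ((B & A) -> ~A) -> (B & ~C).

((B & A) -> ~A) -> (B & ~C)
= ~((B & A) -> ~A) | (B & ~C)   [eliminate ->]
= ~(~(B & A) | ~A) | (B & ~C)   [eliminate ->]
= (~~(B & A) & ~~A) | (B & ~C)   [De Morgan]
= (B & A & ~~A) | (B & ~C)   [double negation]
= (B & A & A) | (B & ~C)   [double negation]
= (B | B) & (B | ~C) & (A | B) & (A | ~C) & (A | B) & (A | ~C)   [distribute | over &]
= B & (A | ~C)   [simplify]

B & (A | ~C)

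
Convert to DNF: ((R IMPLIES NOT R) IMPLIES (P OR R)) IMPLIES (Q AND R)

(NOT R AND NOT P) OR (Q AND R)

((R IMPLIES NOT R) IMPLIES (P OR R)) IMPLIES (Q AND R)
⇔ NOT ((R IMPLIES NOT R) IMPLIES (P OR R)) OR (Q AND R)
⇔ NOT (NOT (R IMPLIES NOT R) OR P OR R) OR (Q AND R)
⇔ NOT (NOT (NOT R OR NOT R) OR P OR R) OR (Q AND R)
⇔ (NOT NOT (NOT R OR NOT R) AND NOT P AND NOT R) OR (Q AND R)
⇔ ((NOT R OR NOT R) AND NOT P AND NOT R) OR (Q AND R)
⇔ (NOT R AND NOT P AND NOT R) OR (NOT R AND NOT P AND NOT R) OR (Q AND R)
⇔ (NOT R AND NOT P) OR (Q AND R)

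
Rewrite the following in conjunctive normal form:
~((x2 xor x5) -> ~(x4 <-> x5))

(x2 | x5) & (~x2 | ~x5) & (~x4 | x5) & (~x5 | x4)

~((x2 xor x5) -> ~(x4 <-> x5))
⇔ ~(~(x2 xor x5) | ~(x4 <-> x5))   (eliminate ->)
⇔ ~(~((x2 | x5) & ~(x2 & x5)) | ~(x4 <-> x5))   (expand xor)
⇔ ~(~((x2 | x5) & ~(x2 & x5)) | ~((x4 -> x5) & (x5 -> x4)))   (eliminate <->)
⇔ ~(~((x2 | x5) & ~(x2 & x5)) | ~((~x4 | x5) & (x5 -> x4)))   (eliminate ->)
⇔ ~(~((x2 | x5) & ~(x2 & x5)) | ~((~x4 | x5) & (~x5 | x4)))   (eliminate ->)
⇔ ~~((x2 | x5) & ~(x2 & x5)) & ~~((~x4 | x5) & (~x5 | x4))   (De Morgan)
⇔ (x2 | x5) & ~(x2 & x5) & ~~((~x4 | x5) & (~x5 | x4))   (double negation)
⇔ (x2 | x5) & (~x2 | ~x5) & ~~((~x4 | x5) & (~x5 | x4))   (De Morgan)
⇔ (x2 | x5) & (~x2 | ~x5) & (~x4 | x5) & (~x5 | x4)   (double negation)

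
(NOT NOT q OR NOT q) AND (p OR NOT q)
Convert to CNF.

(NOT NOT q OR NOT q) AND (p OR NOT q)
≡ (q OR NOT q) AND (p OR NOT q)
≡ p OR NOT q

p OR NOT q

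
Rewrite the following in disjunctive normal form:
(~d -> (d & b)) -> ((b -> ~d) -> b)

(~d -> (d & b)) -> ((b -> ~d) -> b)
≡ ~(~d -> (d & b)) | ((b -> ~d) -> b)   [eliminate ->]
≡ ~(~~d | (d & b)) | ((b -> ~d) -> b)   [eliminate ->]
≡ ~(~~d | (d & b)) | ~(b -> ~d) | b   [eliminate ->]
≡ ~(~~d | (d & b)) | ~(~b | ~d) | b   [eliminate ->]
≡ (~~~d & ~(d & b)) | ~(~b | ~d) | b   [De Morgan]
≡ (~d & ~(d & b)) | ~(~b | ~d) | b   [double negation]
≡ (~d & (~d | ~b)) | ~(~b | ~d) | b   [De Morgan]
≡ (~d & (~d | ~b)) | (~~b & ~~d) | b   [De Morgan]
≡ (~d & (~d | ~b)) | (b & ~~d) | b   [double negation]
≡ (~d & (~d | ~b)) | (b & d) | b   [double negation]
≡ (~d & ~d) | (~d & ~b) | (b & d) | b   [distribute & over |]
≡ ~d | b   [simplify]

~d | b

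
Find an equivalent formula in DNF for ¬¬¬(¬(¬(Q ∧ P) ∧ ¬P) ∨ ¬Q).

¬P ∧ Q

¬¬¬(¬(¬(Q ∧ P) ∧ ¬P) ∨ ¬Q)
= ¬(¬(¬(Q ∧ P) ∧ ¬P) ∨ ¬Q)
= ¬¬(¬(Q ∧ P) ∧ ¬P) ∧ ¬¬Q
= ¬(Q ∧ P) ∧ ¬P ∧ ¬¬Q
= (¬Q ∨ ¬P) ∧ ¬P ∧ ¬¬Q
= (¬Q ∨ ¬P) ∧ ¬P ∧ Q
= (¬Q ∧ ¬P ∧ Q) ∨ (¬P ∧ ¬P ∧ Q)
= ¬P ∧ Q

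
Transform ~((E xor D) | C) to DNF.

(~E & ~D & ~C) | (D & E & ~C)

~((E xor D) | C)
≡ ~((E & ~D) | (~E & D) | C)   (expand xor)
≡ ~(E & ~D) & ~(~E & D) & ~C   (De Morgan)
≡ (~E | ~~D) & ~(~E & D) & ~C   (De Morgan)
≡ (~E | D) & ~(~E & D) & ~C   (double negation)
≡ (~E | D) & (~~E | ~D) & ~C   (De Morgan)
≡ (~E | D) & (E | ~D) & ~C   (double negation)
≡ (~E & E & ~C) | (~E & ~D & ~C) | (D & E & ~C) | (D & ~D & ~C)   (distribute & over |)
≡ (~E & ~D & ~C) | (D & E & ~C)   (simplify)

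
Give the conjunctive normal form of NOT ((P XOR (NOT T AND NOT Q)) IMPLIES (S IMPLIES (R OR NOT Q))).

(P OR NOT T) AND (P OR NOT Q) AND S AND NOT R AND Q

NOT ((P XOR (NOT T AND NOT Q)) IMPLIES (S IMPLIES (R OR NOT Q)))
≡ NOT (NOT (P XOR (NOT T AND NOT Q)) OR (S IMPLIES (R OR NOT Q)))   [eliminate IMPLIES]
≡ NOT (NOT ((P OR (NOT T AND NOT Q)) AND NOT (P AND NOT T AND NOT Q)) OR (S IMPLIES (R OR NOT Q)))   [expand XOR]
≡ NOT (NOT ((P OR (NOT T AND NOT Q)) AND NOT (P AND NOT T AND NOT Q)) OR NOT S OR R OR NOT Q)   [eliminate IMPLIES]
≡ NOT NOT ((P OR (NOT T AND NOT Q)) AND NOT (P AND NOT T AND NOT Q)) AND NOT NOT S AND NOT R AND NOT NOT Q   [De Morgan]
≡ (P OR (NOT T AND NOT Q)) AND NOT (P AND NOT T AND NOT Q) AND NOT NOT S AND NOT R AND NOT NOT Q   [double negation]
≡ (P OR (NOT T AND NOT Q)) AND (NOT P OR NOT NOT T OR NOT NOT Q) AND NOT NOT S AND NOT R AND NOT NOT Q   [De Morgan]
≡ (P OR (NOT T AND NOT Q)) AND (NOT P OR T OR NOT NOT Q) AND NOT NOT S AND NOT R AND NOT NOT Q   [double negation]
≡ (P OR (NOT T AND NOT Q)) AND (NOT P OR T OR Q) AND NOT NOT S AND NOT R AND NOT NOT Q   [double negation]
≡ (P OR (NOT T AND NOT Q)) AND (NOT P OR T OR Q) AND S AND NOT R AND NOT NOT Q   [double negation]
≡ (P OR (NOT T AND NOT Q)) AND (NOT P OR T OR Q) AND S AND NOT R AND Q   [double negation]
≡ (P OR NOT T) AND (P OR NOT Q) AND (NOT P OR T OR Q) AND S AND NOT R AND Q   [distribute OR over AND]
≡ (P OR NOT T) AND (P OR NOT Q) AND S AND NOT R AND Q   [simplify]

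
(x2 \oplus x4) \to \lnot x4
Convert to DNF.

(x4 \land x2) \lor \lnot x4

(x2 \oplus x4) \to \lnot x4
≡ \lnot (x2 \oplus x4) \lor \lnot x4   [eliminate \to]
≡ \lnot ((x2 \land \lnot x4) \lor (\lnot x2 \land x4)) \lor \lnot x4   [expand \oplus]
≡ (\lnot (x2 \land \lnot x4) \land \lnot (\lnot x2 \land x4)) \lor \lnot x4   [De Morgan]
≡ ((\lnot x2 \lor \lnot \lnot x4) \land \lnot (\lnot x2 \land x4)) \lor \lnot x4   [De Morgan]
≡ ((\lnot x2 \lor x4) \land \lnot (\lnot x2 \land x4)) \lor \lnot x4   [double negation]
≡ ((\lnot x2 \lor x4) \land (\lnot \lnot x2 \lor \lnot x4)) \lor \lnot x4   [De Morgan]
≡ ((\lnot x2 \lor x4) \land (x2 \lor \lnot x4)) \lor \lnot x4   [double negation]
≡ (\lnot x2 \land x2) \lor (\lnot x2 \land \lnot x4) \lor (x4 \land x2) \lor (x4 \land \lnot x4) \lor \lnot x4   [distribute \land over \lor]
≡ (x4 \land x2) \lor \lnot x4   [simplify]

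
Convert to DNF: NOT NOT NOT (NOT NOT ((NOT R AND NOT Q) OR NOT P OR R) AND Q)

NOT NOT NOT (NOT NOT ((NOT R AND NOT Q) OR NOT P OR R) AND Q)
⇔ NOT (NOT NOT ((NOT R AND NOT Q) OR NOT P OR R) AND Q)   [double negation]
⇔ NOT NOT NOT ((NOT R AND NOT Q) OR NOT P OR R) OR NOT Q   [De Morgan]
⇔ NOT ((NOT R AND NOT Q) OR NOT P OR R) OR NOT Q   [double negation]
⇔ (NOT (NOT R AND NOT Q) AND NOT NOT P AND NOT R) OR NOT Q   [De Morgan]
⇔ ((NOT NOT R OR NOT NOT Q) AND NOT NOT P AND NOT R) OR NOT Q   [De Morgan]
⇔ ((R OR NOT NOT Q) AND NOT NOT P AND NOT R) OR NOT Q   [double negation]
⇔ ((R OR Q) AND NOT NOT P AND NOT R) OR NOT Q   [double negation]
⇔ ((R OR Q) AND P AND NOT R) OR NOT Q   [double negation]
⇔ (R AND P AND NOT R) OR (Q AND P AND NOT R) OR NOT Q   [distribute AND over OR]
⇔ (Q AND P AND NOT R) OR NOT Q   [simplify]

(Q AND P AND NOT R) OR NOT Q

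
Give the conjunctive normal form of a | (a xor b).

a | (a xor b)
= a | ((a | b) & ~(a & b))   [expand xor]
= a | ((a | b) & (~a | ~b))   [De Morgan]
= (a | a | b) & (a | ~a | ~b)   [distribute | over &]
= a | b   [simplify]

a | b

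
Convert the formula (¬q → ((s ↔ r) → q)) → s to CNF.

(¬q → ((s ↔ r) → q)) → s
≡ ¬(¬q → ((s ↔ r) → q)) ∨ s   [eliminate →]
≡ ¬(¬¬q ∨ ((s ↔ r) → q)) ∨ s   [eliminate →]
≡ ¬(¬¬q ∨ ¬(s ↔ r) ∨ q) ∨ s   [eliminate →]
≡ ¬(¬¬q ∨ ¬((s → r) ∧ (r → s)) ∨ q) ∨ s   [eliminate ↔]
≡ ¬(¬¬q ∨ ¬((¬s ∨ r) ∧ (r → s)) ∨ q) ∨ s   [eliminate →]
≡ ¬(¬¬q ∨ ¬((¬s ∨ r) ∧ (¬r ∨ s)) ∨ q) ∨ s   [eliminate →]
≡ (¬¬¬q ∧ ¬¬((¬s ∨ r) ∧ (¬r ∨ s)) ∧ ¬q) ∨ s   [De Morgan]
≡ (¬q ∧ ¬¬((¬s ∨ r) ∧ (¬r ∨ s)) ∧ ¬q) ∨ s   [double negation]
≡ (¬q ∧ (¬s ∨ r) ∧ (¬r ∨ s) ∧ ¬q) ∨ s   [double negation]
≡ (¬q ∨ s) ∧ (¬s ∨ r ∨ s) ∧ (¬r ∨ s ∨ s) ∧ (¬q ∨ s)   [distribute ∨ over ∧]
≡ (¬q ∨ s) ∧ (¬r ∨ s)   [simplify]

(¬q ∨ s) ∧ (¬r ∨ s)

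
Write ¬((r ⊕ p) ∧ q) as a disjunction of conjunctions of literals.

(¬r ∧ ¬p) ∨ (p ∧ r) ∨ ¬q

¬((r ⊕ p) ∧ q)
≡ ¬(((r ∧ ¬p) ∨ (¬r ∧ p)) ∧ q)   — expand ⊕
≡ ¬((r ∧ ¬p) ∨ (¬r ∧ p)) ∨ ¬q   — De Morgan
≡ (¬(r ∧ ¬p) ∧ ¬(¬r ∧ p)) ∨ ¬q   — De Morgan
≡ ((¬r ∨ ¬¬p) ∧ ¬(¬r ∧ p)) ∨ ¬q   — De Morgan
≡ ((¬r ∨ p) ∧ ¬(¬r ∧ p)) ∨ ¬q   — double negation
≡ ((¬r ∨ p) ∧ (¬¬r ∨ ¬p)) ∨ ¬q   — De Morgan
≡ ((¬r ∨ p) ∧ (r ∨ ¬p)) ∨ ¬q   — double negation
≡ (¬r ∧ r) ∨ (¬r ∧ ¬p) ∨ (p ∧ r) ∨ (p ∧ ¬p) ∨ ¬q   — distribute ∧ over ∨
≡ (¬r ∧ ¬p) ∨ (p ∧ r) ∨ ¬q   — simplify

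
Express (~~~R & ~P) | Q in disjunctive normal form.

(~~~R & ~P) | Q
= (~R & ~P) | Q   [double negation]

(~R & ~P) | Q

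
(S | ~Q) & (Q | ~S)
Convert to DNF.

(S | ~Q) & (Q | ~S)
⇔ (S & Q) | (S & ~S) | (~Q & Q) | (~Q & ~S)   — distribute & over |
⇔ (S & Q) | (~Q & ~S)   — simplify

(S & Q) | (~Q & ~S)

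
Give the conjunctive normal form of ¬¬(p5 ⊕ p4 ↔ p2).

(¬p5 ∨ p4 ∨ p2) ∧ (¬p4 ∨ p5 ∨ p2) ∧ (¬p2 ∨ p5 ∨ p4) ∧ (¬p2 ∨ ¬p5 ∨ ¬p4)

¬¬(p5 ⊕ p4 ↔ p2)
≡ ¬¬((p5 ⊕ p4 → p2) ∧ (p2 → p5 ⊕ p4))   (eliminate ↔)
≡ ¬¬((¬(p5 ⊕ p4) ∨ p2) ∧ (p2 → p5 ⊕ p4))   (eliminate →)
≡ ¬¬((¬((p5 ∨ p4) ∧ ¬(p5 ∧ p4)) ∨ p2) ∧ (p2 → p5 ⊕ p4))   (expand ⊕)
≡ ¬¬((¬((p5 ∨ p4) ∧ ¬(p5 ∧ p4)) ∨ p2) ∧ (¬p2 ∨ (p5 ⊕ p4)))   (eliminate →)
≡ ¬¬((¬((p5 ∨ p4) ∧ ¬(p5 ∧ p4)) ∨ p2) ∧ (¬p2 ∨ (p5 ∨ p4) ∧ ¬(p5 ∧ p4)))   (expand ⊕)
≡ (¬((p5 ∨ p4) ∧ ¬(p5 ∧ p4)) ∨ p2) ∧ (¬p2 ∨ (p5 ∨ p4) ∧ ¬(p5 ∧ p4))   (double negation)
≡ (¬(p5 ∨ p4) ∨ ¬¬(p5 ∧ p4) ∨ p2) ∧ (¬p2 ∨ (p5 ∨ p4) ∧ ¬(p5 ∧ p4))   (De Morgan)
≡ (¬p5 ∧ ¬p4 ∨ ¬¬(p5 ∧ p4) ∨ p2) ∧ (¬p2 ∨ (p5 ∨ p4) ∧ ¬(p5 ∧ p4))   (De Morgan)
≡ (¬p5 ∧ ¬p4 ∨ p5 ∧ p4 ∨ p2) ∧ (¬p2 ∨ (p5 ∨ p4) ∧ ¬(p5 ∧ p4))   (double negation)
≡ (¬p5 ∧ ¬p4 ∨ p5 ∧ p4 ∨ p2) ∧ (¬p2 ∨ (p5 ∨ p4) ∧ (¬p5 ∨ ¬p4))   (De Morgan)
≡ (¬p5 ∨ p5 ∨ p2) ∧ (¬p5 ∨ p4 ∨ p2) ∧ (¬p4 ∨ p5 ∨ p2) ∧ (¬p4 ∨ p4 ∨ p2) ∧ (¬p2 ∨ p5 ∨ p4) ∧ (¬p2 ∨ ¬p5 ∨ ¬p4)   (distribute ∨ over ∧)
≡ (¬p5 ∨ p4 ∨ p2) ∧ (¬p4 ∨ p5 ∨ p2) ∧ (¬p2 ∨ p5 ∨ p4) ∧ (¬p2 ∨ ¬p5 ∨ ¬p4)   (simplify)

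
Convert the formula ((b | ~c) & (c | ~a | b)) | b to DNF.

b | (~c & ~a)

((b | ~c) & (c | ~a | b)) | b
≡ (b & c) | (b & ~a) | (b & b) | (~c & c) | (~c & ~a) | (~c & b) | b
≡ b | (~c & ~a)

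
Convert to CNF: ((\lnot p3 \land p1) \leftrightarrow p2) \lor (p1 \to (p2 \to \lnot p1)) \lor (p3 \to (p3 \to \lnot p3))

\lnot p2 \lor \lnot p3 \lor \lnot p1

((\lnot p3 \land p1) \leftrightarrow p2) \lor (p1 \to (p2 \to \lnot p1)) \lor (p3 \to (p3 \to \lnot p3))
≡ (((\lnot p3 \land p1) \to p2) \land (p2 \to (\lnot p3 \land p1))) \lor (p1 \to (p2 \to \lnot p1)) \lor (p3 \to (p3 \to \lnot p3))   — eliminate \leftrightarrow
≡ ((\lnot (\lnot p3 \land p1) \lor p2) \land (p2 \to (\lnot p3 \land p1))) \lor (p1 \to (p2 \to \lnot p1)) \lor (p3 \to (p3 \to \lnot p3))   — eliminate \to
≡ ((\lnot (\lnot p3 \land p1) \lor p2) \land (\lnot p2 \lor (\lnot p3 \land p1))) \lor (p1 \to (p2 \to \lnot p1)) \lor (p3 \to (p3 \to \lnot p3))   — eliminate \to
≡ ((\lnot (\lnot p3 \land p1) \lor p2) \land (\lnot p2 \lor (\lnot p3 \land p1))) \lor \lnot p1 \lor (p2 \to \lnot p1) \lor (p3 \to (p3 \to \lnot p3))   — eliminate \to
≡ ((\lnot (\lnot p3 \land p1) \lor p2) \land (\lnot p2 \lor (\lnot p3 \land p1))) \lor \lnot p1 \lor \lnot p2 \lor \lnot p1 \lor (p3 \to (p3 \to \lnot p3))   — eliminate \to
≡ ((\lnot (\lnot p3 \land p1) \lor p2) \land (\lnot p2 \lor (\lnot p3 \land p1))) \lor \lnot p1 \lor \lnot p2 \lor \lnot p1 \lor \lnot p3 \lor (p3 \to \lnot p3)   — eliminate \to
≡ ((\lnot (\lnot p3 \land p1) \lor p2) \land (\lnot p2 \lor (\lnot p3 \land p1))) \lor \lnot p1 \lor \lnot p2 \lor \lnot p1 \lor \lnot p3 \lor \lnot p3 \lor \lnot p3   — eliminate \to
≡ ((\lnot \lnot p3 \lor \lnot p1 \lor p2) \land (\lnot p2 \lor (\lnot p3 \land p1))) \lor \lnot p1 \lor \lnot p2 \lor \lnot p1 \lor \lnot p3 \lor \lnot p3 \lor \lnot p3   — De Morgan
≡ ((p3 \lor \lnot p1 \lor p2) \land (\lnot p2 \lor (\lnot p3 \land p1))) \lor \lnot p1 \lor \lnot p2 \lor \lnot p1 \lor \lnot p3 \lor \lnot p3 \lor \lnot p3   — double negation
≡ (p3 \lor \lnot p1 \lor p2 \lor \lnot p1 \lor \lnot p2 \lor \lnot p1 \lor \lnot p3 \lor \lnot p3 \lor \lnot p3) \land (\lnot p2 \lor \lnot p3 \lor \lnot p1 \lor \lnot p2 \lor \lnot p1 \lor \lnot p3 \lor \lnot p3 \lor \lnot p3) \land (\lnot p2 \lor p1 \lor \lnot p1 \lor \lnot p2 \lor \lnot p1 \lor \lnot p3 \lor \lnot p3 \lor \lnot p3)   — distribute \lor over \land
≡ \lnot p2 \lor \lnot p3 \lor \lnot p1   — simplify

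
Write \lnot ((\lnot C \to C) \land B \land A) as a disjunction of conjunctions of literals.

\lnot C \lor \lnot B \lor \lnot A

\lnot ((\lnot C \to C) \land B \land A)
⇔ \lnot ((\lnot \lnot C \lor C) \land B \land A)   [eliminate \to]
⇔ \lnot (\lnot \lnot C \lor C) \lor \lnot B \lor \lnot A   [De Morgan]
⇔ (\lnot \lnot \lnot C \land \lnot C) \lor \lnot B \lor \lnot A   [De Morgan]
⇔ (\lnot C \land \lnot C) \lor \lnot B \lor \lnot A   [double negation]
⇔ \lnot C \lor \lnot B \lor \lnot A   [simplify]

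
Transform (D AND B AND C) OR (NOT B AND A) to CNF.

(D AND B AND C) OR (NOT B AND A)
⇔ (D OR NOT B) AND (D OR A) AND (B OR NOT B) AND (B OR A) AND (C OR NOT B) AND (C OR A)   (distribute OR over AND)
⇔ (D OR NOT B) AND (D OR A) AND (B OR A) AND (C OR NOT B) AND (C OR A)   (simplify)

(D OR NOT B) AND (D OR A) AND (B OR A) AND (C OR NOT B) AND (C OR A)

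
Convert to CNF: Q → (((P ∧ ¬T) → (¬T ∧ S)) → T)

Q → (((P ∧ ¬T) → (¬T ∧ S)) → T)
≡ ¬Q ∨ (((P ∧ ¬T) → (¬T ∧ S)) → T)
≡ ¬Q ∨ ¬((P ∧ ¬T) → (¬T ∧ S)) ∨ T
≡ ¬Q ∨ ¬(¬(P ∧ ¬T) ∨ (¬T ∧ S)) ∨ T
≡ ¬Q ∨ (¬¬(P ∧ ¬T) ∧ ¬(¬T ∧ S)) ∨ T
≡ ¬Q ∨ (P ∧ ¬T ∧ ¬(¬T ∧ S)) ∨ T
≡ ¬Q ∨ (P ∧ ¬T ∧ (¬¬T ∨ ¬S)) ∨ T
≡ ¬Q ∨ (P ∧ ¬T ∧ (T ∨ ¬S)) ∨ T
≡ (¬Q ∨ P ∨ T) ∧ (¬Q ∨ ¬T ∨ T) ∧ (¬Q ∨ T ∨ ¬S ∨ T)
≡ (¬Q ∨ P ∨ T) ∧ (¬Q ∨ T ∨ ¬S)

(¬Q ∨ P ∨ T) ∧ (¬Q ∨ T ∨ ¬S)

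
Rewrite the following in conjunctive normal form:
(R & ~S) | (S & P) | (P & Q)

(R & ~S) | (S & P) | (P & Q)
≡ (R | S | P) & (R | S | Q) & (R | P | P) & (R | P | Q) & (~S | S | P) & (~S | S | Q) & (~S | P | P) & (~S | P | Q)   [distribute | over &]
≡ (R | S | Q) & (R | P) & (~S | P)   [simplify]

(R | S | Q) & (R | P) & (~S | P)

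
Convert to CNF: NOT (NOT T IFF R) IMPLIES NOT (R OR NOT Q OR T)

(T OR R OR Q) AND (NOT R OR NOT T)

NOT (NOT T IFF R) IMPLIES NOT (R OR NOT Q OR T)
≡ NOT NOT (NOT T IFF R) OR NOT (R OR NOT Q OR T)   — eliminate IMPLIES
≡ NOT NOT ((NOT T IMPLIES R) AND (R IMPLIES NOT T)) OR NOT (R OR NOT Q OR T)   — eliminate IFF
≡ NOT NOT ((NOT NOT T OR R) AND (R IMPLIES NOT T)) OR NOT (R OR NOT Q OR T)   — eliminate IMPLIES
≡ NOT NOT ((NOT NOT T OR R) AND (NOT R OR NOT T)) OR NOT (R OR NOT Q OR T)   — eliminate IMPLIES
≡ ((NOT NOT T OR R) AND (NOT R OR NOT T)) OR NOT (R OR NOT Q OR T)   — double negation
≡ ((T OR R) AND (NOT R OR NOT T)) OR NOT (R OR NOT Q OR T)   — double negation
≡ ((T OR R) AND (NOT R OR NOT T)) OR (NOT R AND NOT NOT Q AND NOT T)   — De Morgan
≡ ((T OR R) AND (NOT R OR NOT T)) OR (NOT R AND Q AND NOT T)   — double negation
≡ (T OR R OR NOT R) AND (T OR R OR Q) AND (T OR R OR NOT T) AND (NOT R OR NOT T OR NOT R) AND (NOT R OR NOT T OR Q) AND (NOT R OR NOT T OR NOT T)   — distribute OR over AND
≡ (T OR R OR Q) AND (NOT R OR NOT T)   — simplify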